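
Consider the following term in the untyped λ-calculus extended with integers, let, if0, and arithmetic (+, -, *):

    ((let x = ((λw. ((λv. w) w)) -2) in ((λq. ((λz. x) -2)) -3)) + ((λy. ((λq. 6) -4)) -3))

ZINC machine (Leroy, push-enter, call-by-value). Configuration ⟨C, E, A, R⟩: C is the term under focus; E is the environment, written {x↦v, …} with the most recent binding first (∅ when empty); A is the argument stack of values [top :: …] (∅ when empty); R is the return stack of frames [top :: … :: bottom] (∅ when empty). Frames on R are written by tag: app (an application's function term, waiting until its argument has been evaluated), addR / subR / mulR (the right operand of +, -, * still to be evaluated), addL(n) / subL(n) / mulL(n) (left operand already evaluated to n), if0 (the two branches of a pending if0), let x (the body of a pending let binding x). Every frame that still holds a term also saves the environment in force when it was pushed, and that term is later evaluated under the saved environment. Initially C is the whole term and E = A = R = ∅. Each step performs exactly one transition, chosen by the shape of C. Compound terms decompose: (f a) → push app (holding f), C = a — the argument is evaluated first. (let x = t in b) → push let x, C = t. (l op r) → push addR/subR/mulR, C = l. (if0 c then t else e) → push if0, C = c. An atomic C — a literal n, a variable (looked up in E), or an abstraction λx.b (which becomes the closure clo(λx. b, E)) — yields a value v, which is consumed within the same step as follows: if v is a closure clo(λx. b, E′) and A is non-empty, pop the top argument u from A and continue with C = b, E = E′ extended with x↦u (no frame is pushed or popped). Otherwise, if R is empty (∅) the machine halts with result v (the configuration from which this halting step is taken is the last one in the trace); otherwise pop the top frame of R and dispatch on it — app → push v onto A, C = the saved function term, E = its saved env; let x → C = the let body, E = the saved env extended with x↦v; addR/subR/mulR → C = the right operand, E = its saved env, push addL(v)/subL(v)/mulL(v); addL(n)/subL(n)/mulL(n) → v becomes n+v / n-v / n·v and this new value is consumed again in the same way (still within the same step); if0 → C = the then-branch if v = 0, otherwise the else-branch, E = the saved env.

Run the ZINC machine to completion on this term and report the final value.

Answer: 4

Machine steps:
0. ⟨C=((let x = ((λw. ((λv. w) w)) -2) in ((λq. ((λz. x) -2)) -3)) + ((λy. ((λq. 6) -4)) -3)); E=∅; A=∅; R=∅⟩
1. ⟨C=(let x = ((λw. ((λv. w) w)) -2) in ((λq. ((λz. x) -2)) -3)); E=∅; A=∅; R=[addR]⟩
2. ⟨C=((λw. ((λv. w) w)) -2); E=∅; A=∅; R=[let x :: addR]⟩
3. ⟨C=-2; E=∅; A=∅; R=[app :: let x :: addR]⟩
4. ⟨C=(λw. ((λv. w) w)); E=∅; A=[-2]; R=[let x :: addR]⟩
5. ⟨C=((λv. w) w); E={w↦-2}; A=∅; R=[let x :: addR]⟩
6. ⟨C=w; E={w↦-2}; A=∅; R=[app :: let x :: addR]⟩
7. ⟨C=(λv. w); E={w↦-2}; A=[-2]; R=[let x :: addR]⟩
8. ⟨C=w; E={v↦-2, w↦-2}; A=∅; R=[let x :: addR]⟩
9. ⟨C=((λq. ((λz. x) -2)) -3); E={x↦-2}; A=∅; R=[addR]⟩
10. ⟨C=-3; E={x↦-2}; A=∅; R=[app :: addR]⟩
11. ⟨C=(λq. ((λz. x) -2)); E={x↦-2}; A=[-3]; R=[addR]⟩
12. ⟨C=((λz. x) -2); E={q↦-3, x↦-2}; A=∅; R=[addR]⟩
13. ⟨C=-2; E={q↦-3, x↦-2}; A=∅; R=[app :: addR]⟩
14. ⟨C=(λz. x); E={q↦-3, x↦-2}; A=[-2]; R=[addR]⟩
15. ⟨C=x; E={z↦-2, q↦-3, x↦-2}; A=∅; R=[addR]⟩
16. ⟨C=((λy. ((λq. 6) -4)) -3); E=∅; A=∅; R=[addL(-2)]⟩
17. ⟨C=-3; E=∅; A=∅; R=[app :: addL(-2)]⟩
18. ⟨C=(λy. ((λq. 6) -4)); E=∅; A=[-3]; R=[addL(-2)]⟩
19. ⟨C=((λq. 6) -4); E={y↦-3}; A=∅; R=[addL(-2)]⟩
20. ⟨C=-4; E={y↦-3}; A=∅; R=[app :: addL(-2)]⟩
21. ⟨C=(λq. 6); E={y↦-3}; A=[-4]; R=[addL(-2)]⟩
22. ⟨C=6; E={q↦-4, y↦-3}; A=∅; R=[addL(-2)]⟩
→ final value 4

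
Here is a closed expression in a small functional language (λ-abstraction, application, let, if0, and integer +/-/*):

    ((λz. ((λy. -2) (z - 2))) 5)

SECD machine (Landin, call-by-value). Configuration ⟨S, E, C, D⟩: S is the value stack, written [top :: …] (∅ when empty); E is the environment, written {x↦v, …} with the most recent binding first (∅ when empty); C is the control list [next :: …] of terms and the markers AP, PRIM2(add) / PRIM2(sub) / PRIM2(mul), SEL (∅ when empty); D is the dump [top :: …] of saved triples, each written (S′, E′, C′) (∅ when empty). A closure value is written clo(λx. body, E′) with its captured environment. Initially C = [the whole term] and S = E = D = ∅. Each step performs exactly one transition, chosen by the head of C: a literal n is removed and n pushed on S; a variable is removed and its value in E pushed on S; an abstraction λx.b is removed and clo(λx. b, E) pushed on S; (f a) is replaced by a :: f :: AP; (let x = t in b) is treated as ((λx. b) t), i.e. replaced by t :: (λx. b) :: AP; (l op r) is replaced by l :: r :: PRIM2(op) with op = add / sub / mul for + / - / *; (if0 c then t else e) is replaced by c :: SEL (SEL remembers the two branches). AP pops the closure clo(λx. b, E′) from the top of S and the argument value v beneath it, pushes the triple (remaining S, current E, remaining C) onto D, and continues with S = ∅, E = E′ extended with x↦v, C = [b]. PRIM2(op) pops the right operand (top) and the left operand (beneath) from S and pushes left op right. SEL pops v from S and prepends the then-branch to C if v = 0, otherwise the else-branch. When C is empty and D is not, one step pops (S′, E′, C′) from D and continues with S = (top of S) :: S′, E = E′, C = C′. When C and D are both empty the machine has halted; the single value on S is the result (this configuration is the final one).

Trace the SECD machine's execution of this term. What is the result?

t=0: [S=∅ | E=∅ | C=[((λz. ((λy. -2) (z - 2))) 5)] | D=∅]
t=1: [S=∅ | E=∅ | C=[5 :: (λz. ((λy. -2) (z - 2))) :: AP] | D=∅]
t=2: [S=[5] | E=∅ | C=[(λz. ((λy. -2) (z - 2))) :: AP] | D=∅]
t=3: [S=[clo(λz. ((λy. -2) (z - 2)), ∅) :: 5] | E=∅ | C=[AP] | D=∅]
t=4: [S=∅ | E={z↦5} | C=[((λy. -2) (z - 2))] | D=[(∅, ∅, ∅)]]
t=5: [S=∅ | E={z↦5} | C=[(z - 2) :: (λy. -2) :: AP] | D=[(∅, ∅, ∅)]]
t=6: [S=∅ | E={z↦5} | C=[z :: 2 :: PRIM2(sub) :: (λy. -2) :: AP] | D=[(∅, ∅, ∅)]]
t=7: [S=[5] | E={z↦5} | C=[2 :: PRIM2(sub) :: (λy. -2) :: AP] | D=[(∅, ∅, ∅)]]
t=8: [S=[2 :: 5] | E={z↦5} | C=[PRIM2(sub) :: (λy. -2) :: AP] | D=[(∅, ∅, ∅)]]
t=9: [S=[3] | E={z↦5} | C=[(λy. -2) :: AP] | D=[(∅, ∅, ∅)]]
t=10: [S=[clo(λy. -2, {z↦5}) :: 3] | E={z↦5} | C=[AP] | D=[(∅, ∅, ∅)]]
t=11: [S=∅ | E={y↦3, z↦5} | C=[-2] | D=[(∅, {z↦5}, ∅) :: (∅, ∅, ∅)]]
t=12: [S=[-2] | E={y↦3, z↦5} | C=∅ | D=[(∅, {z↦5}, ∅) :: (∅, ∅, ∅)]]
t=13: [S=[-2] | E={z↦5} | C=∅ | D=[(∅, ∅, ∅)]]
t=14: [S=[-2] | E=∅ | C=∅ | D=∅]
→ final value -2

Answer: -2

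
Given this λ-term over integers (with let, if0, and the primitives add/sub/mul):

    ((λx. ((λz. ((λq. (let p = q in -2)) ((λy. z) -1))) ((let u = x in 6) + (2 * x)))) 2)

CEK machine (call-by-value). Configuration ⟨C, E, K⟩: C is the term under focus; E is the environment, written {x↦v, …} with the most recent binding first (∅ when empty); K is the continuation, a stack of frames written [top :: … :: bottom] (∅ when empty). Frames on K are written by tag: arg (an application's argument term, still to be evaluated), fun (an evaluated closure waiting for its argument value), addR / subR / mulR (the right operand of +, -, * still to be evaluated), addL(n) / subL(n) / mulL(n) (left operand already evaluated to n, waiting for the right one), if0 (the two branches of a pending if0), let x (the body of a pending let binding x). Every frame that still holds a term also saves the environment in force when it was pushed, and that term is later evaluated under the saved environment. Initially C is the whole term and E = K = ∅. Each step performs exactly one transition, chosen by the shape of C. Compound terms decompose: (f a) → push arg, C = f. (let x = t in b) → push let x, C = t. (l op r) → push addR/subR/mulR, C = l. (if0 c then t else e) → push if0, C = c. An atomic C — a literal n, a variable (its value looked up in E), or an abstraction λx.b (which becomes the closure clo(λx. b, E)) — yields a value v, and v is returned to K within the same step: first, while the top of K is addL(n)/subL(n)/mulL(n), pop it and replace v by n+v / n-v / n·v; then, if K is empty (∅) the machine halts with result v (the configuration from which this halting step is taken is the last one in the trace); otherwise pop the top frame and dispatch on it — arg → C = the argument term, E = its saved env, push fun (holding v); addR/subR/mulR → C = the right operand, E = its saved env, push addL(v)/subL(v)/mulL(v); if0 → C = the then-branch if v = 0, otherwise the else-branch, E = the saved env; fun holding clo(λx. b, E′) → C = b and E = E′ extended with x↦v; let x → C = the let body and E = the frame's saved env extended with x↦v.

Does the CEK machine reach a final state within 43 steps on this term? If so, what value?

0. <C=((λx. ((λz. ((λq. (let p = q in -2)) ((λy. z) -1))) ((let u = x in 6) + (2 * x)))) 2), E=∅, K=∅>
1. <C=(λx. ((λz. ((λq. (let p = q in -2)) ((λy. z) -1))) ((let u = x in 6) + (2 * x)))), E=∅, K=[arg]>
2. <C=2, E=∅, K=[fun]>
3. <C=((λz. ((λq. (let p = q in -2)) ((λy. z) -1))) ((let u = x in 6) + (2 * x))), E={x↦2}, K=∅>
4. <C=(λz. ((λq. (let p = q in -2)) ((λy. z) -1))), E={x↦2}, K=[arg]>
5. <C=((let u = x in 6) + (2 * x)), E={x↦2}, K=[fun]>
6. <C=(let u = x in 6), E={x↦2}, K=[addR :: fun]>
7. <C=x, E={x↦2}, K=[let u :: addR :: fun]>
8. <C=6, E={u↦2, x↦2}, K=[addR :: fun]>
9. <C=(2 * x), E={x↦2}, K=[addL(6) :: fun]>
10. <C=2, E={x↦2}, K=[mulR :: addL(6) :: fun]>
11. <C=x, E={x↦2}, K=[mulL(2) :: addL(6) :: fun]>
12. <C=((λq. (let p = q in -2)) ((λy. z) -1)), E={z↦10, x↦2}, K=∅>
13. <C=(λq. (let p = q in -2)), E={z↦10, x↦2}, K=[arg]>
14. <C=((λy. z) -1), E={z↦10, x↦2}, K=[fun]>
15. <C=(λy. z), E={z↦10, x↦2}, K=[arg :: fun]>
16. <C=-1, E={z↦10, x↦2}, K=[fun :: fun]>
17. <C=z, E={y↦-1, z↦10, x↦2}, K=[fun]>
18. <C=(let p = q in -2), E={q↦10, z↦10, x↦2}, K=∅>
19. <C=q, E={q↦10, z↦10, x↦2}, K=[let p]>
20. <C=-2, E={p↦10, q↦10, z↦10, x↦2}, K=∅>
→ final value -2

Answer: -2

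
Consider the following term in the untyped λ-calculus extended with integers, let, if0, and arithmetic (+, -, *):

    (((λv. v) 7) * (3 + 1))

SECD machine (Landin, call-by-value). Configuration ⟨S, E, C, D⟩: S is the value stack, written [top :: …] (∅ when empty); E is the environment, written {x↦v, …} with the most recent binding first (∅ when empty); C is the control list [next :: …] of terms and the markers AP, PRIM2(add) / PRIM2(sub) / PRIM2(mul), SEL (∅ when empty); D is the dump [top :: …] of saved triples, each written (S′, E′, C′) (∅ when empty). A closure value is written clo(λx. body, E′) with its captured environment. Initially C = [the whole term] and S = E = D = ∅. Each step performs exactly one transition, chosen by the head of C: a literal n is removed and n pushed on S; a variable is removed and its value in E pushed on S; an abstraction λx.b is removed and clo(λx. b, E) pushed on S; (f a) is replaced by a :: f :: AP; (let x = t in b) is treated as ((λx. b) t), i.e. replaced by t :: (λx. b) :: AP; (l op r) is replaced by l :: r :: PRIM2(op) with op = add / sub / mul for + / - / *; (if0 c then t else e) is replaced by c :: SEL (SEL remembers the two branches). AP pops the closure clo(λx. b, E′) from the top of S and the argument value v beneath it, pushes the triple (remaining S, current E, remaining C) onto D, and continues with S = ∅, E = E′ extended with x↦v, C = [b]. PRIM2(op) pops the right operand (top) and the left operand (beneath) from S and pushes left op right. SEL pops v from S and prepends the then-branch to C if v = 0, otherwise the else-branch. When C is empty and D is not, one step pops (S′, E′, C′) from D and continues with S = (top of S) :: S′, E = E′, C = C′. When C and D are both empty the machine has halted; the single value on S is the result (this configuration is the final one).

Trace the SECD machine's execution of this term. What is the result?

Answer: 28

Machine steps:
step 0: [S=∅ | E=∅ | C=[(((λv. v) 7) * (3 + 1))] | D=∅]
step 1: [S=∅ | E=∅ | C=[((λv. v) 7) :: (3 + 1) :: PRIM2(mul)] | D=∅]
step 2: [S=∅ | E=∅ | C=[7 :: (λv. v) :: AP :: (3 + 1) :: PRIM2(mul)] | D=∅]
step 3: [S=[7] | E=∅ | C=[(λv. v) :: AP :: (3 + 1) :: PRIM2(mul)] | D=∅]
step 4: [S=[clo(λv. v, ∅) :: 7] | E=∅ | C=[AP :: (3 + 1) :: PRIM2(mul)] | D=∅]
step 5: [S=∅ | E={v↦7} | C=[v] | D=[(∅, ∅, [(3 + 1) :: PRIM2(mul)])]]
step 6: [S=[7] | E={v↦7} | C=∅ | D=[(∅, ∅, [(3 + 1) :: PRIM2(mul)])]]
step 7: [S=[7] | E=∅ | C=[(3 + 1) :: PRIM2(mul)] | D=∅]
step 8: [S=[7] | E=∅ | C=[3 :: 1 :: PRIM2(add) :: PRIM2(mul)] | D=∅]
step 9: [S=[3 :: 7] | E=∅ | C=[1 :: PRIM2(add) :: PRIM2(mul)] | D=∅]
step 10: [S=[1 :: 3 :: 7] | E=∅ | C=[PRIM2(add) :: PRIM2(mul)] | D=∅]
step 11: [S=[4 :: 7] | E=∅ | C=[PRIM2(mul)] | D=∅]
step 12: [S=[28] | E=∅ | C=∅ | D=∅]
→ final value 28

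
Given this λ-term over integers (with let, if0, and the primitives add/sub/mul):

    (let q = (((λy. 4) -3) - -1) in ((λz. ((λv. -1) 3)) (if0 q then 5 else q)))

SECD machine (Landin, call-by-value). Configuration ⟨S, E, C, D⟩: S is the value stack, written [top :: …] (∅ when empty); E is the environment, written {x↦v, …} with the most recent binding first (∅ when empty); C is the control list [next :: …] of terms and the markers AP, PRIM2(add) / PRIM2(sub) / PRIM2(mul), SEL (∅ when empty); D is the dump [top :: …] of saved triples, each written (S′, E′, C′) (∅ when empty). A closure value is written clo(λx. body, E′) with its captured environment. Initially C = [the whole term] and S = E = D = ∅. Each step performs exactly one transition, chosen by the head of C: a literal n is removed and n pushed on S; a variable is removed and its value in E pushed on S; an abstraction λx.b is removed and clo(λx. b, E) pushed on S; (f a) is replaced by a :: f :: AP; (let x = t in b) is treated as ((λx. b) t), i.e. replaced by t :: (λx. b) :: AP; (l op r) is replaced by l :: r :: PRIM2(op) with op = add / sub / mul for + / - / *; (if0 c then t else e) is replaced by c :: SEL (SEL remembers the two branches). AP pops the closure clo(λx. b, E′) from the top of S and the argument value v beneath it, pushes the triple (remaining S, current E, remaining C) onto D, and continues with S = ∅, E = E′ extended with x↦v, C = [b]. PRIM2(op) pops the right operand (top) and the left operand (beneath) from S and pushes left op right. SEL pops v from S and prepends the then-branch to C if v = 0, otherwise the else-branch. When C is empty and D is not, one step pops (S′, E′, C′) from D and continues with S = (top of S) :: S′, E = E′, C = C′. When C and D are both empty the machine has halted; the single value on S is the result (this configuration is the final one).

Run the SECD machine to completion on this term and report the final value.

Answer: -1

Derivation:
0. [S=∅ | E=∅ | C=[(let q = (((λy. 4) -3) - -1) in ((λz. ((λv. -1) 3)) (if0 q then 5 else q)))] | D=∅]
1. [S=∅ | E=∅ | C=[(((λy. 4) -3) - -1) :: (λq. ((λz. ((λv. -1) 3)) (if0 q then 5 else q))) :: AP] | D=∅]
2. [S=∅ | E=∅ | C=[((λy. 4) -3) :: -1 :: PRIM2(sub) :: (λq. ((λz. ((λv. -1) 3)) (if0 q then 5 else q))) :: AP] | D=∅]
3. [S=∅ | E=∅ | C=[-3 :: (λy. 4) :: AP :: -1 :: PRIM2(sub) :: (λq. ((λz. ((λv. -1) 3)) (if0 q then 5 else q))) :: AP] | D=∅]
4. [S=[-3] | E=∅ | C=[(λy. 4) :: AP :: -1 :: PRIM2(sub) :: (λq. ((λz. ((λv. -1) 3)) (if0 q then 5 else q))) :: AP] | D=∅]
5. [S=[clo(λy. 4, ∅) :: -3] | E=∅ | C=[AP :: -1 :: PRIM2(sub) :: (λq. ((λz. ((λv. -1) 3)) (if0 q then 5 else q))) :: AP] | D=∅]
6. [S=∅ | E={y↦-3} | C=[4] | D=[(∅, ∅, [-1 :: PRIM2(sub) :: (λq. ((λz. ((λv. -1) 3)) (if0 q then 5 else q))) :: AP])]]
7. [S=[4] | E={y↦-3} | C=∅ | D=[(∅, ∅, [-1 :: PRIM2(sub) :: (λq. ((λz. ((λv. -1) 3)) (if0 q then 5 else q))) :: AP])]]
8. [S=[4] | E=∅ | C=[-1 :: PRIM2(sub) :: (λq. ((λz. ((λv. -1) 3)) (if0 q then 5 else q))) :: AP] | D=∅]
9. [S=[-1 :: 4] | E=∅ | C=[PRIM2(sub) :: (λq. ((λz. ((λv. -1) 3)) (if0 q then 5 else q))) :: AP] | D=∅]
10. [S=[5] | E=∅ | C=[(λq. ((λz. ((λv. -1) 3)) (if0 q then 5 else q))) :: AP] | D=∅]
11. [S=[clo(λq. ((λz. ((λv. -1) 3)) (if0 q then 5 else q)), ∅) :: 5] | E=∅ | C=[AP] | D=∅]
12. [S=∅ | E={q↦5} | C=[((λz. ((λv. -1) 3)) (if0 q then 5 else q))] | D=[(∅, ∅, ∅)]]
13. [S=∅ | E={q↦5} | C=[(if0 q then 5 else q) :: (λz. ((λv. -1) 3)) :: AP] | D=[(∅, ∅, ∅)]]
14. [S=∅ | E={q↦5} | C=[q :: SEL :: (λz. ((λv. -1) 3)) :: AP] | D=[(∅, ∅, ∅)]]
15. [S=[5] | E={q↦5} | C=[SEL :: (λz. ((λv. -1) 3)) :: AP] | D=[(∅, ∅, ∅)]]
16. [S=∅ | E={q↦5} | C=[q :: (λz. ((λv. -1) 3)) :: AP] | D=[(∅, ∅, ∅)]]
17. [S=[5] | E={q↦5} | C=[(λz. ((λv. -1) 3)) :: AP] | D=[(∅, ∅, ∅)]]
18. [S=[clo(λz. ((λv. -1) 3), {q↦5}) :: 5] | E={q↦5} | C=[AP] | D=[(∅, ∅, ∅)]]
19. [S=∅ | E={z↦5, q↦5} | C=[((λv. -1) 3)] | D=[(∅, {q↦5}, ∅) :: (∅, ∅, ∅)]]
20. [S=∅ | E={z↦5, q↦5} | C=[3 :: (λv. -1) :: AP] | D=[(∅, {q↦5}, ∅) :: (∅, ∅, ∅)]]
21. [S=[3] | E={z↦5, q↦5} | C=[(λv. -1) :: AP] | D=[(∅, {q↦5}, ∅) :: (∅, ∅, ∅)]]
22. [S=[clo(λv. -1, {z↦5, q↦5}) :: 3] | E={z↦5, q↦5} | C=[AP] | D=[(∅, {q↦5}, ∅) :: (∅, ∅, ∅)]]
23. [S=∅ | E={v↦3, z↦5, q↦5} | C=[-1] | D=[(∅, {z↦5, q↦5}, ∅) :: (∅, {q↦5}, ∅) :: (∅, ∅, ∅)]]
24. [S=[-1] | E={v↦3, z↦5, q↦5} | C=∅ | D=[(∅, {z↦5, q↦5}, ∅) :: (∅, {q↦5}, ∅) :: (∅, ∅, ∅)]]
25. [S=[-1] | E={z↦5, q↦5} | C=∅ | D=[(∅, {q↦5}, ∅) :: (∅, ∅, ∅)]]
26. [S=[-1] | E={q↦5} | C=∅ | D=[(∅, ∅, ∅)]]
27. [S=[-1] | E=∅ | C=∅ | D=∅]
→ final value -1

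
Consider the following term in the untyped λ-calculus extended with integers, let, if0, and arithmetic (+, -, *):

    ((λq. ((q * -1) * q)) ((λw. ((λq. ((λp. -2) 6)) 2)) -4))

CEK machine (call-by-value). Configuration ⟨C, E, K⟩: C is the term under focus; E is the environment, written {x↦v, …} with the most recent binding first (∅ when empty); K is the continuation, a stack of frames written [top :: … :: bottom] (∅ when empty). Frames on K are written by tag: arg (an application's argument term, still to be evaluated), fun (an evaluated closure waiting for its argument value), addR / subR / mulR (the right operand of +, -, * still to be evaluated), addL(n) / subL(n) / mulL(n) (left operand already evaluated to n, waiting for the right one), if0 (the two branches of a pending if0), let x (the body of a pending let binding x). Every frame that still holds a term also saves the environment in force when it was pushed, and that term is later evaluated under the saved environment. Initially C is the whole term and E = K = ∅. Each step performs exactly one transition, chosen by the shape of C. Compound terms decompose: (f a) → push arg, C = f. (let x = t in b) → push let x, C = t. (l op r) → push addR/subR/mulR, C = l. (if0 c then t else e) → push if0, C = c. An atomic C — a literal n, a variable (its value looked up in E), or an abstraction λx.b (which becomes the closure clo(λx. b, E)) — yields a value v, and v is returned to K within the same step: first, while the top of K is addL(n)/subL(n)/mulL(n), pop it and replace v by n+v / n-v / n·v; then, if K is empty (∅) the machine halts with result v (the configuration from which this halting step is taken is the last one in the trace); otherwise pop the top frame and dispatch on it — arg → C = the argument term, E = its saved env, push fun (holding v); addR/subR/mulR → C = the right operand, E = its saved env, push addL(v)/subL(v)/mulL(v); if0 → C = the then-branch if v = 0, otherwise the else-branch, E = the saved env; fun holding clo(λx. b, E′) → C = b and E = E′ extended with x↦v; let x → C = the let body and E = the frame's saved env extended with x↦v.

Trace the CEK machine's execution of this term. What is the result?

Answer: -4

Execution trace:
t=0: ⟨C=((λq. ((q * -1) * q)) ((λw. ((λq. ((λp. -2) 6)) 2)) -4)); E=∅; K=∅⟩
t=1: ⟨C=(λq. ((q * -1) * q)); E=∅; K=[arg]⟩
t=2: ⟨C=((λw. ((λq. ((λp. -2) 6)) 2)) -4); E=∅; K=[fun]⟩
t=3: ⟨C=(λw. ((λq. ((λp. -2) 6)) 2)); E=∅; K=[arg :: fun]⟩
t=4: ⟨C=-4; E=∅; K=[fun :: fun]⟩
t=5: ⟨C=((λq. ((λp. -2) 6)) 2); E={w↦-4}; K=[fun]⟩
t=6: ⟨C=(λq. ((λp. -2) 6)); E={w↦-4}; K=[arg :: fun]⟩
t=7: ⟨C=2; E={w↦-4}; K=[fun :: fun]⟩
t=8: ⟨C=((λp. -2) 6); E={q↦2, w↦-4}; K=[fun]⟩
t=9: ⟨C=(λp. -2); E={q↦2, w↦-4}; K=[arg :: fun]⟩
t=10: ⟨C=6; E={q↦2, w↦-4}; K=[fun :: fun]⟩
t=11: ⟨C=-2; E={p↦6, q↦2, w↦-4}; K=[fun]⟩
t=12: ⟨C=((q * -1) * q); E={q↦-2}; K=∅⟩
t=13: ⟨C=(q * -1); E={q↦-2}; K=[mulR]⟩
t=14: ⟨C=q; E={q↦-2}; K=[mulR :: mulR]⟩
t=15: ⟨C=-1; E={q↦-2}; K=[mulL(-2) :: mulR]⟩
t=16: ⟨C=q; E={q↦-2}; K=[mulL(2)]⟩
→ final value -4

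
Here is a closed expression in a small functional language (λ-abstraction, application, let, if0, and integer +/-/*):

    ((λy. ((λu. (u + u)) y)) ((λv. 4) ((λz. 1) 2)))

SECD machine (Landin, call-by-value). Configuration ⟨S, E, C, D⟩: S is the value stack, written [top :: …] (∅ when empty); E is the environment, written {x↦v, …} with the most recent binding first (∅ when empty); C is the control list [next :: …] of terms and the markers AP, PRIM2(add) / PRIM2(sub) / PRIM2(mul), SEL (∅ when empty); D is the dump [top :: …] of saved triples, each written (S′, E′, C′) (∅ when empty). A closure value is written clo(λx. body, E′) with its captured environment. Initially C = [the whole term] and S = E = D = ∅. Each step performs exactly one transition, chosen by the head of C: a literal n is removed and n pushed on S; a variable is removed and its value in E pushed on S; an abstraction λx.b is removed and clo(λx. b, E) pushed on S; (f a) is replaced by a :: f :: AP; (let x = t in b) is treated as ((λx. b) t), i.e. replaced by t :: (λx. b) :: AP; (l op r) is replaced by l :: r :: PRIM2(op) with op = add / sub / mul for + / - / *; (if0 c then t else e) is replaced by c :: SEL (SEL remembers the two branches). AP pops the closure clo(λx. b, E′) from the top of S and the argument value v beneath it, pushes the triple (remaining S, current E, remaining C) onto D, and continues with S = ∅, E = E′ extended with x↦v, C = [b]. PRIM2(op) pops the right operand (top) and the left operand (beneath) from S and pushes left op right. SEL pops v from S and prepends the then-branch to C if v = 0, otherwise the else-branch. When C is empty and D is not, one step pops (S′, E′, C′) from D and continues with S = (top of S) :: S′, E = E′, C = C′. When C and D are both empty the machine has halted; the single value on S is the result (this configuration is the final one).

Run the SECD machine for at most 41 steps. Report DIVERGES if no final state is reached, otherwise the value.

Answer: 8

Execution trace:
t=0: <S=∅, E=∅, C=[((λy. ((λu. (u + u)) y)) ((λv. 4) ((λz. 1) 2)))], D=∅>
t=1: <S=∅, E=∅, C=[((λv. 4) ((λz. 1) 2)) :: (λy. ((λu. (u + u)) y)) :: AP], D=∅>
t=2: <S=∅, E=∅, C=[((λz. 1) 2) :: (λv. 4) :: AP :: (λy. ((λu. (u + u)) y)) :: AP], D=∅>
t=3: <S=∅, E=∅, C=[2 :: (λz. 1) :: AP :: (λv. 4) :: AP :: (λy. ((λu. (u + u)) y)) :: AP], D=∅>
t=4: <S=[2], E=∅, C=[(λz. 1) :: AP :: (λv. 4) :: AP :: (λy. ((λu. (u + u)) y)) :: AP], D=∅>
t=5: <S=[clo(λz. 1, ∅) :: 2], E=∅, C=[AP :: (λv. 4) :: AP :: (λy. ((λu. (u + u)) y)) :: AP], D=∅>
t=6: <S=∅, E={z↦2}, C=[1], D=[(∅, ∅, [(λv. 4) :: AP :: (λy. ((λu. (u + u)) y)) :: AP])]>
t=7: <S=[1], E={z↦2}, C=∅, D=[(∅, ∅, [(λv. 4) :: AP :: (λy. ((λu. (u + u)) y)) :: AP])]>
t=8: <S=[1], E=∅, C=[(λv. 4) :: AP :: (λy. ((λu. (u + u)) y)) :: AP], D=∅>
t=9: <S=[clo(λv. 4, ∅) :: 1], E=∅, C=[AP :: (λy. ((λu. (u + u)) y)) :: AP], D=∅>
t=10: <S=∅, E={v↦1}, C=[4], D=[(∅, ∅, [(λy. ((λu. (u + u)) y)) :: AP])]>
t=11: <S=[4], E={v↦1}, C=∅, D=[(∅, ∅, [(λy. ((λu. (u + u)) y)) :: AP])]>
t=12: <S=[4], E=∅, C=[(λy. ((λu. (u + u)) y)) :: AP], D=∅>
t=13: <S=[clo(λy. ((λu. (u + u)) y), ∅) :: 4], E=∅, C=[AP], D=∅>
t=14: <S=∅, E={y↦4}, C=[((λu. (u + u)) y)], D=[(∅, ∅, ∅)]>
t=15: <S=∅, E={y↦4}, C=[y :: (λu. (u + u)) :: AP], D=[(∅, ∅, ∅)]>
t=16: <S=[4], E={y↦4}, C=[(λu. (u + u)) :: AP], D=[(∅, ∅, ∅)]>
t=17: <S=[clo(λu. (u + u), {y↦4}) :: 4], E={y↦4}, C=[AP], D=[(∅, ∅, ∅)]>
t=18: <S=∅, E={u↦4, y↦4}, C=[(u + u)], D=[(∅, {y↦4}, ∅) :: (∅, ∅, ∅)]>
t=19: <S=∅, E={u↦4, y↦4}, C=[u :: u :: PRIM2(add)], D=[(∅, {y↦4}, ∅) :: (∅, ∅, ∅)]>
t=20: <S=[4], E={u↦4, y↦4}, C=[u :: PRIM2(add)], D=[(∅, {y↦4}, ∅) :: (∅, ∅, ∅)]>
t=21: <S=[4 :: 4], E={u↦4, y↦4}, C=[PRIM2(add)], D=[(∅, {y↦4}, ∅) :: (∅, ∅, ∅)]>
t=22: <S=[8], E={u↦4, y↦4}, C=∅, D=[(∅, {y↦4}, ∅) :: (∅, ∅, ∅)]>
t=23: <S=[8], E={y↦4}, C=∅, D=[(∅, ∅, ∅)]>
t=24: <S=[8], E=∅, C=∅, D=∅>
→ final value 8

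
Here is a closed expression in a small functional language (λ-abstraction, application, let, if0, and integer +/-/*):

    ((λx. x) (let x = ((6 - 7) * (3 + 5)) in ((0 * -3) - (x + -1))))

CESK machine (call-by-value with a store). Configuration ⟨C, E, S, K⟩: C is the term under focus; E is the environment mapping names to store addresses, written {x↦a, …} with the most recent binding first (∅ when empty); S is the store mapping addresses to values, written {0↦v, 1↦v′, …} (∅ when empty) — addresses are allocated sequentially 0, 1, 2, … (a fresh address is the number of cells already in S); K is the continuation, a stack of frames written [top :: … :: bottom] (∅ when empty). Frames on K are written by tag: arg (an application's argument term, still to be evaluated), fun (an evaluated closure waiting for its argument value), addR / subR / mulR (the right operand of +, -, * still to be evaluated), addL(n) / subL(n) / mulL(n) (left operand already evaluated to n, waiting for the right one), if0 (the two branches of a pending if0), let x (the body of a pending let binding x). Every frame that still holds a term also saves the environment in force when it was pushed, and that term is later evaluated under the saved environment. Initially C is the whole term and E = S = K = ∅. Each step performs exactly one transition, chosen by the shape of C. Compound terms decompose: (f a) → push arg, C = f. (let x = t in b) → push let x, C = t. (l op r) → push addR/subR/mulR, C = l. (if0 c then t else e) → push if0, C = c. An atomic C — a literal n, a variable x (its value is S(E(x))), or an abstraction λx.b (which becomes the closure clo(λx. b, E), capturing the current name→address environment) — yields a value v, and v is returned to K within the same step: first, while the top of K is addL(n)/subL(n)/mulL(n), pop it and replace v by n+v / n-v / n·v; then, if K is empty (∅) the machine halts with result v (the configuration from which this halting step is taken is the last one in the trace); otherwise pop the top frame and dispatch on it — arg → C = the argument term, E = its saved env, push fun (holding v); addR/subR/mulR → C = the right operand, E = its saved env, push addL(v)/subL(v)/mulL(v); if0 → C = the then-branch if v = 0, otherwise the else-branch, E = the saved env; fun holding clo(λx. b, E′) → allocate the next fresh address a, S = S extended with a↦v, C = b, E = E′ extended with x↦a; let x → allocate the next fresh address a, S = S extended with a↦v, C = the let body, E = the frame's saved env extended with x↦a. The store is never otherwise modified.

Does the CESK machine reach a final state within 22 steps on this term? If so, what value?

t=0: <C=((λx. x) (let x = ((6 - 7) * (3 + 5)) in ((0 * -3) - (x + -1)))), E=∅, S=∅, K=∅>
t=1: <C=(λx. x), E=∅, S=∅, K=[arg]>
t=2: <C=(let x = ((6 - 7) * (3 + 5)) in ((0 * -3) - (x + -1))), E=∅, S=∅, K=[fun]>
t=3: <C=((6 - 7) * (3 + 5)), E=∅, S=∅, K=[let x :: fun]>
t=4: <C=(6 - 7), E=∅, S=∅, K=[mulR :: let x :: fun]>
t=5: <C=6, E=∅, S=∅, K=[subR :: mulR :: let x :: fun]>
t=6: <C=7, E=∅, S=∅, K=[subL(6) :: mulR :: let x :: fun]>
t=7: <C=(3 + 5), E=∅, S=∅, K=[mulL(-1) :: let x :: fun]>
t=8: <C=3, E=∅, S=∅, K=[addR :: mulL(-1) :: let x :: fun]>
t=9: <C=5, E=∅, S=∅, K=[addL(3) :: mulL(-1) :: let x :: fun]>
t=10: <C=((0 * -3) - (x + -1)), E={x↦0}, S={0↦-8}, K=[fun]>
t=11: <C=(0 * -3), E={x↦0}, S={0↦-8}, K=[subR :: fun]>
t=12: <C=0, E={x↦0}, S={0↦-8}, K=[mulR :: subR :: fun]>
t=13: <C=-3, E={x↦0}, S={0↦-8}, K=[mulL(0) :: subR :: fun]>
t=14: <C=(x + -1), E={x↦0}, S={0↦-8}, K=[subL(0) :: fun]>
t=15: <C=x, E={x↦0}, S={0↦-8}, K=[addR :: subL(0) :: fun]>
t=16: <C=-1, E={x↦0}, S={0↦-8}, K=[addL(-8) :: subL(0) :: fun]>
t=17: <C=x, E={x↦1}, S={0↦-8, 1↦9}, K=∅>
→ final value 9

Answer: 9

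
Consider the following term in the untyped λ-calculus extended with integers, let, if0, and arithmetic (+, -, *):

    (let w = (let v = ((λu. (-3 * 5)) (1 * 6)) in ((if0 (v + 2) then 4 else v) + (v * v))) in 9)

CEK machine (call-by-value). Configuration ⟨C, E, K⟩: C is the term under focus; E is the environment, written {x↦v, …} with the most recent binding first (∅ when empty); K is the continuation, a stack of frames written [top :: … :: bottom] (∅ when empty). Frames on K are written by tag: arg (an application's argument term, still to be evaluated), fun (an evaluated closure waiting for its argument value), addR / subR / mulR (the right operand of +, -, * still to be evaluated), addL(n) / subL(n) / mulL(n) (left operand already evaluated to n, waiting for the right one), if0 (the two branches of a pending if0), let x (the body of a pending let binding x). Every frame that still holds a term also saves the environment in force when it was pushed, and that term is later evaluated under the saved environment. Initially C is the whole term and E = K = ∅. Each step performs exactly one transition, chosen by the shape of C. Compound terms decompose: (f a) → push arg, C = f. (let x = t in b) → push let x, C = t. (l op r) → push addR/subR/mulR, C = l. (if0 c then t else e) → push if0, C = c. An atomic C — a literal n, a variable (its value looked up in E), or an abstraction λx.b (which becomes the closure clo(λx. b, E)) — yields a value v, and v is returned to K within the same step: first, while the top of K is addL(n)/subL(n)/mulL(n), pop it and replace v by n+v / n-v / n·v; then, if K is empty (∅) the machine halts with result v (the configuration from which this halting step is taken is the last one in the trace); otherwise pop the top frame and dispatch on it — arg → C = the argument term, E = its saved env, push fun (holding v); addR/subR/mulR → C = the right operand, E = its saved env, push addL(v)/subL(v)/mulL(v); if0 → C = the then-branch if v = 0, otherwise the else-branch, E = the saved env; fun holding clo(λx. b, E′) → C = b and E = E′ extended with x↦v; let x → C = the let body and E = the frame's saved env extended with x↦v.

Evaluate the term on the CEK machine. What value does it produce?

[0] ⟨C=(let w = (let v = ((λu. (-3 * 5)) (1 * 6)) in ((if0 (v + 2) then 4 else v) + (v * v))) in 9); E=∅; K=∅⟩
[1] ⟨C=(let v = ((λu. (-3 * 5)) (1 * 6)) in ((if0 (v + 2) then 4 else v) + (v * v))); E=∅; K=[let w]⟩
[2] ⟨C=((λu. (-3 * 5)) (1 * 6)); E=∅; K=[let v :: let w]⟩
[3] ⟨C=(λu. (-3 * 5)); E=∅; K=[arg :: let v :: let w]⟩
[4] ⟨C=(1 * 6); E=∅; K=[fun :: let v :: let w]⟩
[5] ⟨C=1; E=∅; K=[mulR :: fun :: let v :: let w]⟩
[6] ⟨C=6; E=∅; K=[mulL(1) :: fun :: let v :: let w]⟩
[7] ⟨C=(-3 * 5); E={u↦6}; K=[let v :: let w]⟩
[8] ⟨C=-3; E={u↦6}; K=[mulR :: let v :: let w]⟩
[9] ⟨C=5; E={u↦6}; K=[mulL(-3) :: let v :: let w]⟩
[10] ⟨C=((if0 (v + 2) then 4 else v) + (v * v)); E={v↦-15}; K=[let w]⟩
[11] ⟨C=(if0 (v + 2) then 4 else v); E={v↦-15}; K=[addR :: let w]⟩
[12] ⟨C=(v + 2); E={v↦-15}; K=[if0 :: addR :: let w]⟩
[13] ⟨C=v; E={v↦-15}; K=[addR :: if0 :: addR :: let w]⟩
[14] ⟨C=2; E={v↦-15}; K=[addL(-15) :: if0 :: addR :: let w]⟩
[15] ⟨C=v; E={v↦-15}; K=[addR :: let w]⟩
[16] ⟨C=(v * v); E={v↦-15}; K=[addL(-15) :: let w]⟩
[17] ⟨C=v; E={v↦-15}; K=[mulR :: addL(-15) :: let w]⟩
[18] ⟨C=v; E={v↦-15}; K=[mulL(-15) :: addL(-15) :: let w]⟩
[19] ⟨C=9; E={w↦210}; K=∅⟩
→ final value 9

Answer: 9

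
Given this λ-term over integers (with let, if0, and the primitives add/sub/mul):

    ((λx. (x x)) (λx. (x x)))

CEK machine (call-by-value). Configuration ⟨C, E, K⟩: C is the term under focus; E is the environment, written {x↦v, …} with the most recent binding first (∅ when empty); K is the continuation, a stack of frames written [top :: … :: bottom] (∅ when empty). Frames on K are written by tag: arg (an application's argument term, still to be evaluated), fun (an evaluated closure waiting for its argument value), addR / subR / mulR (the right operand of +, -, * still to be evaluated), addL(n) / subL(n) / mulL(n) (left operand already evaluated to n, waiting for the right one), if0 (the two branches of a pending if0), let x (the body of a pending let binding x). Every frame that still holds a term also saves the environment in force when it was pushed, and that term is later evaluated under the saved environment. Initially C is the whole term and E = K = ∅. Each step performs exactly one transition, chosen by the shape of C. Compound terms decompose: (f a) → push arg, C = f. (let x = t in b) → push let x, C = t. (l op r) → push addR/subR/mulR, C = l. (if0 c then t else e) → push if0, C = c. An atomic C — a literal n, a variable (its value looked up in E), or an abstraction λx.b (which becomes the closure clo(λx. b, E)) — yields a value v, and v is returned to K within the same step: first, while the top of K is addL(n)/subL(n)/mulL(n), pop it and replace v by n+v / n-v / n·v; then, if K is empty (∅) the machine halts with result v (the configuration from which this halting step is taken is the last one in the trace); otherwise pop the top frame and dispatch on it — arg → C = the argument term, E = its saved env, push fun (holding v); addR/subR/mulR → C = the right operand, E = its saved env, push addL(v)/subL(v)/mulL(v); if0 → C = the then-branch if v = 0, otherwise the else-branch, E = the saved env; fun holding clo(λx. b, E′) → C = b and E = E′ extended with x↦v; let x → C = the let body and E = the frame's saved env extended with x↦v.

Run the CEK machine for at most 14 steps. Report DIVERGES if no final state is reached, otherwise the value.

Answer: DIVERGES (no final state within 14 steps)

Execution trace:
step 0: <C=((λx. (x x)) (λx. (x x))), E=∅, K=∅>
step 1: <C=(λx. (x x)), E=∅, K=[arg]>
step 2: <C=(λx. (x x)), E=∅, K=[fun]>
step 3: <C=(x x), E={x↦clo(λx. (x x), ∅)}, K=∅>
step 4: <C=x, E={x↦clo(λx. (x x), ∅)}, K=[arg]>
step 5: <C=x, E={x↦clo(λx. (x x), ∅)}, K=[fun]>
… configuration repeats with period 3 (steps 3–5 recur indefinitely) …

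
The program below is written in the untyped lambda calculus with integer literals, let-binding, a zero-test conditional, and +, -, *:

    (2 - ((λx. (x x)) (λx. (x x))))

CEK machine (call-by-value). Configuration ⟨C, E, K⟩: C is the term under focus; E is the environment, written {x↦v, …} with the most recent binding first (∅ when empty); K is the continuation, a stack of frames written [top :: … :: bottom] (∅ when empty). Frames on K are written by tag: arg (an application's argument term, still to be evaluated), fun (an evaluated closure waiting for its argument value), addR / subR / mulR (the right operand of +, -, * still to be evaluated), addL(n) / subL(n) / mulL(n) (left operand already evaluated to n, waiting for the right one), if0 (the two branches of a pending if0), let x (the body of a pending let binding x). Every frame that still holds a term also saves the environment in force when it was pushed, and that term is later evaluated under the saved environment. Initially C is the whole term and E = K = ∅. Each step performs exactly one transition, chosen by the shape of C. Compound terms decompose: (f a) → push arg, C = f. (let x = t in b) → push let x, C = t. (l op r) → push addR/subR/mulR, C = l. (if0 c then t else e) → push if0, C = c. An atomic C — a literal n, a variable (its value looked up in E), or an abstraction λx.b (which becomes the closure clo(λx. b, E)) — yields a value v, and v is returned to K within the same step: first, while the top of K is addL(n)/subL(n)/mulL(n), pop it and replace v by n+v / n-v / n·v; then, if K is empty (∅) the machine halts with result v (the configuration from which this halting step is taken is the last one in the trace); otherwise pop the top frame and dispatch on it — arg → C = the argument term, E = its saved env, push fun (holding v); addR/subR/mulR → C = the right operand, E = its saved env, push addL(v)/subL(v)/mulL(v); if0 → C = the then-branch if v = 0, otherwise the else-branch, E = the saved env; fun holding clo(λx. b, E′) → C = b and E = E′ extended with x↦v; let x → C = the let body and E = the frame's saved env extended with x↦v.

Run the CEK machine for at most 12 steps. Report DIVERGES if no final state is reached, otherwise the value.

Answer: DIVERGES (no final state within 12 steps)

Derivation:
0. [C=(2 - ((λx. (x x)) (λx. (x x)))) | E=∅ | K=∅]
1. [C=2 | E=∅ | K=[subR]]
2. [C=((λx. (x x)) (λx. (x x))) | E=∅ | K=[subL(2)]]
3. [C=(λx. (x x)) | E=∅ | K=[arg :: subL(2)]]
4. [C=(λx. (x x)) | E=∅ | K=[fun :: subL(2)]]
5. [C=(x x) | E={x↦clo(λx. (x x), ∅)} | K=[subL(2)]]
6. [C=x | E={x↦clo(λx. (x x), ∅)} | K=[arg :: subL(2)]]
7. [C=x | E={x↦clo(λx. (x x), ∅)} | K=[fun :: subL(2)]]
… configuration repeats with period 3 (steps 5–7 recur indefinitely) …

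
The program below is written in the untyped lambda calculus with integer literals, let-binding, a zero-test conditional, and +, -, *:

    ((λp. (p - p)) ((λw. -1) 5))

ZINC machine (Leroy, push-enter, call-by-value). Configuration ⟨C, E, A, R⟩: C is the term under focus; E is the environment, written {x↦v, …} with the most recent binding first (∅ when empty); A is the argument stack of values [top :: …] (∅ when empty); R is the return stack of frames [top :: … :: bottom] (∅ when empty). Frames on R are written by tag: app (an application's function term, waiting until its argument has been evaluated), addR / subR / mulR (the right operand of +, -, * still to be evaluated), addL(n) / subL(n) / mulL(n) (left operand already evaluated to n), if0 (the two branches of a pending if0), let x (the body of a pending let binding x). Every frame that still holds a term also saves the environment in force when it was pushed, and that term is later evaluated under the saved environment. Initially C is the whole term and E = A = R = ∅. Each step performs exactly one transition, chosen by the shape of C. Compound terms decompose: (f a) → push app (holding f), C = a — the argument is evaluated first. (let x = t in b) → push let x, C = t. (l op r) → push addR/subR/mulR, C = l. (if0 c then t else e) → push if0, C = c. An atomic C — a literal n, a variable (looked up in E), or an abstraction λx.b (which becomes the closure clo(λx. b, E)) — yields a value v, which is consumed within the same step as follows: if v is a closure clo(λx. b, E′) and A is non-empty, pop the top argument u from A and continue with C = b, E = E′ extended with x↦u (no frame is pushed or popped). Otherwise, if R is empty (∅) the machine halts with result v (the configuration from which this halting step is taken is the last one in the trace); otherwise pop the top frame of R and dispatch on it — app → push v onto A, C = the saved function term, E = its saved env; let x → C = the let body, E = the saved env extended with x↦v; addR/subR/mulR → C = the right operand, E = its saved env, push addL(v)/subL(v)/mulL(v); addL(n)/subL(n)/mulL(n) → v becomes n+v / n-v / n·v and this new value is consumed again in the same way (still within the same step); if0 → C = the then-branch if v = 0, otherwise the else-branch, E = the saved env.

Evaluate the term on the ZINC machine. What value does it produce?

Answer: 0

Machine steps:
step 0: ⟨C=((λp. (p - p)) ((λw. -1) 5)); E=∅; A=∅; R=∅⟩
step 1: ⟨C=((λw. -1) 5); E=∅; A=∅; R=[app]⟩
step 2: ⟨C=5; E=∅; A=∅; R=[app :: app]⟩
step 3: ⟨C=(λw. -1); E=∅; A=[5]; R=[app]⟩
step 4: ⟨C=-1; E={w↦5}; A=∅; R=[app]⟩
step 5: ⟨C=(λp. (p - p)); E=∅; A=[-1]; R=∅⟩
step 6: ⟨C=(p - p); E={p↦-1}; A=∅; R=∅⟩
step 7: ⟨C=p; E={p↦-1}; A=∅; R=[subR]⟩
step 8: ⟨C=p; E={p↦-1}; A=∅; R=[subL(-1)]⟩
→ final value 0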